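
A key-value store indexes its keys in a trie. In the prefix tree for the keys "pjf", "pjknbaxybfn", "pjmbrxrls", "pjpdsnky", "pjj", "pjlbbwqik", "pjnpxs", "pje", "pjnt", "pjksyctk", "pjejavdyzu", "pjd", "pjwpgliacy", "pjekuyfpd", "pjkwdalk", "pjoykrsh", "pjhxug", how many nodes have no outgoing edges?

Leaves are exactly the stored words that no other stored word extends.
Those words: "pjd", "pjejavdyzu", "pjekuyfpd", "pjf", "pjhxug", "pjj", "pjknbaxybfn", "pjksyctk", "pjkwdalk", "pjlbbwqik", "pjmbrxrls", "pjnpxs", "pjnt", "pjoykrsh", "pjpdsnky", "pjwpgliacy"
Leaf count: 16

16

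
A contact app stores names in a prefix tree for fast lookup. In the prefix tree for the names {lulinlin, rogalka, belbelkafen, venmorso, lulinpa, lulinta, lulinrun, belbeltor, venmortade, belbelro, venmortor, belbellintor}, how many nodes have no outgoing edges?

A leaf is a node with no children — equivalently, the end of a word that is not a proper prefix of any other stored word.
Those words: "belbelkafen", "belbellintor", "belbelro", "belbeltor", "lulinlin", "lulinpa", "lulinrun", "lulinta", "rogalka", "venmorso", "venmortade", "venmortor"
Leaf count: 12

12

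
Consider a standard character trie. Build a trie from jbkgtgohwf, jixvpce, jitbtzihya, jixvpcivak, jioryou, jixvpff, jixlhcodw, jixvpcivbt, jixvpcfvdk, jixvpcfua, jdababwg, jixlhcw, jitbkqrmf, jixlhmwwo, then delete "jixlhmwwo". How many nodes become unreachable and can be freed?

A node on "jixlhmwwo"'s path can go only if nothing else ends at it or branches off below it.
The suffix "mwwo" (4 nodes) is used only by "jixlhmwwo"; the node for "jixlh" still has the child "c", so pruning stops there.
Nodes removed: 4

4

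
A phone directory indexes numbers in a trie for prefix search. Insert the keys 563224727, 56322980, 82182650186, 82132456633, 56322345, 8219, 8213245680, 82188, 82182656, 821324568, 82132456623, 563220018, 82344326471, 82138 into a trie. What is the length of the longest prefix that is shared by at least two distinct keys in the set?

The deepest shared node is where two words last agree before diverging.
"82132456623" and "82132456633" agree on "821324566" (9 characters) before diverging; nothing deeper is shared.
Longest shared-prefix length: 9

9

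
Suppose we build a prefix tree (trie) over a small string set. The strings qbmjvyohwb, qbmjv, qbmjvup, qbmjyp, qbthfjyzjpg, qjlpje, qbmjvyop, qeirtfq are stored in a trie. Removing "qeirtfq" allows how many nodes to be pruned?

6

Walk "qeirtfq" from the leaf back toward the root, removing each node that no remaining word uses.
The suffix "eirtfq" (6 nodes) is used only by "qeirtfq"; the node for "q" still has the child "b", so pruning stops there.
Nodes removed: 6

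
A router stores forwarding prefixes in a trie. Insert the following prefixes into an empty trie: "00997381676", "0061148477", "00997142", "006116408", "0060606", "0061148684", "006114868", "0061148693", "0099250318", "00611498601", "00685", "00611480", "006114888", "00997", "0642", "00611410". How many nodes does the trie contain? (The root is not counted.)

56

Count nodes per top-level branch (shared prefixes stored once):
  '0'-branch (0060606, 00611410, 00611480, 0061148477, 006114868, 0061148684, 0061148693, 006114888, 00611498601, 006116408, 00685, 0099250318, 00997, 00997142, 00997381676, 0642): 56 nodes
Sum: 56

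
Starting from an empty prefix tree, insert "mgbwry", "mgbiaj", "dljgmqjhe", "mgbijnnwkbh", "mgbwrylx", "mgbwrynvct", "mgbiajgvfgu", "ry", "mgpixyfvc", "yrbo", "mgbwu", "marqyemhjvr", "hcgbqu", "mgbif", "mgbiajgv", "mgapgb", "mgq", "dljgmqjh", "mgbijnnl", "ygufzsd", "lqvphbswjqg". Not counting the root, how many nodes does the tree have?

90

For each word, the new-node count is its length minus the longest prefix already in the trie:
  "mgbwry" → 6 new (m, g, b, w, r, y)
  "mgbiaj" → prefix "mgb" already present; 3 new (i, a, j)
  "dljgmqjhe" → 9 new (d, l, j, g, m, q, j, h, e)
  "mgbijnnwkbh" → prefix "mgbi" already present; 7 new (j, n, n, w, k, b, h)
  "mgbwrylx" → prefix "mgbwry" already present; 2 new (l, x)
  "mgbwrynvct" → prefix "mgbwry" already present; 4 new (n, v, c, t)
  "mgbiajgvfgu" → prefix "mgbiaj" already present; 5 new (g, v, f, g, u)
  "ry" → 2 new (r, y)
  "mgpixyfvc" → prefix "mg" already present; 7 new (p, i, x, y, f, v, c)
  "yrbo" → 4 new (y, r, b, o)
  "mgbwu" → prefix "mgbw" already present; 1 new (u)
  "marqyemhjvr" → prefix "m" already present; 10 new (a, r, q, y, e, m, h, j, v, r)
  "hcgbqu" → 6 new (h, c, g, b, q, u)
  "mgbif" → prefix "mgbi" already present; 1 new (f)
  "mgbiajgv" → prefix "mgbiajgv" already present; 0 new (none)
  "mgapgb" → prefix "mg" already present; 4 new (a, p, g, b)
  "mgq" → prefix "mg" already present; 1 new (q)
  "dljgmqjh" → prefix "dljgmqjh" already present; 0 new (none)
  "mgbijnnl" → prefix "mgbijnn" already present; 1 new (l)
  "ygufzsd" → prefix "y" already present; 6 new (g, u, f, z, s, d)
  "lqvphbswjqg" → 11 new (l, q, v, p, h, b, s, w, j, q, g)
Total nodes = 6 + 3 + 9 + 7 + 2 + 4 + 5 + 2 + 7 + 4 + 1 + 10 + 6 + 1 + 0 + 4 + 1 + 0 + 1 + 6 + 11 = 90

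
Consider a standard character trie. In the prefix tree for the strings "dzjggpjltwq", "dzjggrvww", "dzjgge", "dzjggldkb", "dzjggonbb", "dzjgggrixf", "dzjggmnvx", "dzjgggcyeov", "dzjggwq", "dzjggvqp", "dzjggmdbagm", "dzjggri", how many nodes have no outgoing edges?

12

Leaves are exactly the stored words that no other stored word extends.
Those words: "dzjgge", "dzjgggcyeov", "dzjgggrixf", "dzjggldkb", "dzjggmdbagm", "dzjggmnvx", "dzjggonbb", "dzjggpjltwq", "dzjggri", "dzjggrvww", "dzjggvqp", "dzjggwq"
Leaf count: 12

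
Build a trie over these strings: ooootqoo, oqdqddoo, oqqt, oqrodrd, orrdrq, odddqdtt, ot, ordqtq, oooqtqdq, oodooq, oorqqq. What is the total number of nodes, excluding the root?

52

For each word, the new-node count is its length minus the longest prefix already in the trie:
  "ooootqoo" → 8 new (o, o, o, o, t, q, o, o)
  "oqdqddoo" → prefix "o" already present; 7 new (q, d, q, d, d, o, o)
  "oqqt" → prefix "oq" already present; 2 new (q, t)
  "oqrodrd" → prefix "oq" already present; 5 new (r, o, d, r, d)
  "orrdrq" → prefix "o" already present; 5 new (r, r, d, r, q)
  "odddqdtt" → prefix "o" already present; 7 new (d, d, d, q, d, t, t)
  "ot" → prefix "o" already present; 1 new (t)
  "ordqtq" → prefix "or" already present; 4 new (d, q, t, q)
  "oooqtqdq" → prefix "ooo" already present; 5 new (q, t, q, d, q)
  "oodooq" → prefix "oo" already present; 4 new (d, o, o, q)
  "oorqqq" → prefix "oo" already present; 4 new (r, q, q, q)
Total nodes = 8 + 7 + 2 + 5 + 5 + 7 + 1 + 4 + 5 + 4 + 4 = 52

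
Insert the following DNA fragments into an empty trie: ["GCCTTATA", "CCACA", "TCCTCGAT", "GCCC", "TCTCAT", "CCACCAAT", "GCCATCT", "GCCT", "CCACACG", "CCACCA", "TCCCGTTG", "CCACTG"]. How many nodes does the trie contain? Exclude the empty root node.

43

Trace insertions, counting only characters that open a new branch:
  "GCCTTATA" → 8 new (G, C, C, T, T, A, T, A)
  "CCACA" → 5 new (C, C, A, C, A)
  "TCCTCGAT" → 8 new (T, C, C, T, C, G, A, T)
  "GCCC" → prefix "GCC" already present; 1 new (C)
  "TCTCAT" → prefix "TC" already present; 4 new (T, C, A, T)
  "CCACCAAT" → prefix "CCAC" already present; 4 new (C, A, A, T)
  "GCCATCT" → prefix "GCC" already present; 4 new (A, T, C, T)
  "GCCT" → prefix "GCCT" already present; 0 new (none)
  "CCACACG" → prefix "CCACA" already present; 2 new (C, G)
  "CCACCA" → prefix "CCACCA" already present; 0 new (none)
  "TCCCGTTG" → prefix "TCC" already present; 5 new (C, G, T, T, G)
  "CCACTG" → prefix "CCAC" already present; 2 new (T, G)
Total nodes = 8 + 5 + 8 + 1 + 4 + 4 + 4 + 0 + 2 + 0 + 5 + 2 = 43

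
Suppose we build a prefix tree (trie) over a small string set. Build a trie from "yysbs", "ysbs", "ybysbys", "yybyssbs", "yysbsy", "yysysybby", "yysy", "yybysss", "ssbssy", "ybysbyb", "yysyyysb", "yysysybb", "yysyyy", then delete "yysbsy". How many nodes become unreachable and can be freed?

1

Walk "yysbsy" from the leaf back toward the root, removing each node that no remaining word uses.
The suffix "y" (1 node) is used only by "yysbsy"; "yysbs" is itself a stored word, so pruning stops there.
Nodes removed: 1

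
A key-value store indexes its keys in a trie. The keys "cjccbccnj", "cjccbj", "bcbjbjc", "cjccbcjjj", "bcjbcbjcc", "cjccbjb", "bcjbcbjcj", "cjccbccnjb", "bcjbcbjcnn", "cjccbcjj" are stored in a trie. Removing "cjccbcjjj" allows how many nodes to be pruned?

After clearing the end-marker at "cjccbcjjj", prune upward until reaching a node still needed by another word.
The suffix "j" (1 node) is used only by "cjccbcjjj"; "cjccbcjj" is itself a stored word, so pruning stops there.
Nodes removed: 1

1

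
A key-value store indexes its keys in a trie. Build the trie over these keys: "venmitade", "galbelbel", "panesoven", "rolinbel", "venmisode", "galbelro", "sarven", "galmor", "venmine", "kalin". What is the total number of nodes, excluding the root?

57

Trace insertions, counting only characters that open a new branch:
  "venmitade" → 9 new (v, e, n, m, i, t, a, d, e)
  "galbelbel" → 9 new (g, a, l, b, e, l, b, e, l)
  "panesoven" → 9 new (p, a, n, e, s, o, v, e, n)
  "rolinbel" → 8 new (r, o, l, i, n, b, e, l)
  "venmisode" → prefix "venmi" already present; 4 new (s, o, d, e)
  "galbelro" → prefix "galbel" already present; 2 new (r, o)
  "sarven" → 6 new (s, a, r, v, e, n)
  "galmor" → prefix "gal" already present; 3 new (m, o, r)
  "venmine" → prefix "venmi" already present; 2 new (n, e)
  "kalin" → 5 new (k, a, l, i, n)
Total nodes = 9 + 9 + 9 + 8 + 4 + 2 + 6 + 3 + 2 + 5 = 57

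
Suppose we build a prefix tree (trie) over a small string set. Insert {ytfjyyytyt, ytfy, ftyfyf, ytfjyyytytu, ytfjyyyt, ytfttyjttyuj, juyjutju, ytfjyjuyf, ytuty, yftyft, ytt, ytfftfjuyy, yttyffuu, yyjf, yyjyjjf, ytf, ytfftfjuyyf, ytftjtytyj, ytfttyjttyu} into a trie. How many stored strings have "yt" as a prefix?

14

Filter for entries beginning with "yt":
Words under "yt": ytf, ytfftfjuyy, ytfftfjuyyf, ytfjyjuyf, ytfjyyyt, ytfjyyytyt, ytfjyyytytu, ytftjtytyj, ytfttyjttyu, ytfttyjttyuj, ytfy, ytt, yttyffuu, ytuty
Count: 14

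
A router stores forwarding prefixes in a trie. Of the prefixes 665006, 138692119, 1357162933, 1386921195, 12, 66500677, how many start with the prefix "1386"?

2

Walk to "1386"; the words in its subtree are exactly those with that prefix.
Matches: "138692119", "1386921195"
Count: 2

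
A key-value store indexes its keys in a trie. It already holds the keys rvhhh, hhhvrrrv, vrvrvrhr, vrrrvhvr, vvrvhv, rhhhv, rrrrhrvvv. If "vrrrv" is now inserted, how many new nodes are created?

0

Every character of "vrrrv" already lies on an existing path (it is a prefix of some stored word).
No new nodes are needed: 0.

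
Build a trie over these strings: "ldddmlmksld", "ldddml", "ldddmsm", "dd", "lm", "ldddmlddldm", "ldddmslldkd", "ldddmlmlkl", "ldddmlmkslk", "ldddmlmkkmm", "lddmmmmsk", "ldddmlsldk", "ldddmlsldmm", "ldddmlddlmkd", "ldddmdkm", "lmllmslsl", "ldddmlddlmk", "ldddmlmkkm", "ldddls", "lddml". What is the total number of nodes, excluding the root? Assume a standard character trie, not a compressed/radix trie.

61

Count nodes per top-level branch (shared prefixes stored once):
  'd'-branch (dd): 2 nodes
  'l'-branch (ldddls, ldddmdkm, ldddml, ldddmlddldm, ldddmlddlmk, ldddmlddlmkd, ldddmlmkkm, ldddmlmkkmm, ldddmlmksld, ldddmlmkslk, ldddmlmlkl, ldddmlsldk, ldddmlsldmm, ldddmslldkd, ldddmsm, lddml, lddmmmmsk, lm, lmllmslsl): 59 nodes
Sum: 61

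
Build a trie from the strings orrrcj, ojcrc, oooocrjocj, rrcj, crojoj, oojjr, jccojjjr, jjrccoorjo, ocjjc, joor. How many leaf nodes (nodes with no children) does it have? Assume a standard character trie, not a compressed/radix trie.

A leaf is a node with no children — equivalently, the end of a word that is not a proper prefix of any other stored word.
Those words: "crojoj", "jccojjjr", "jjrccoorjo", "joor", "ocjjc", "ojcrc", "oojjr", "oooocrjocj", "orrrcj", "rrcj"
Leaf count: 10

10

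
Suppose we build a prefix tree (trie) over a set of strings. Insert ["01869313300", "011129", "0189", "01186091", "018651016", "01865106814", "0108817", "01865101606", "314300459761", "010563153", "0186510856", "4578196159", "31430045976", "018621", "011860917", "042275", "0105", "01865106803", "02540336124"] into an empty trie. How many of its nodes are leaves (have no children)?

A leaf is a node with no children — equivalently, the end of a word that is not a proper prefix of any other stored word.
Those words: "010563153", "0108817", "011129", "011860917", "018621", "01865101606", "01865106803", "01865106814", "0186510856", "01869313300", "0189", "02540336124", "042275", "314300459761", "4578196159"
Leaf count: 15

15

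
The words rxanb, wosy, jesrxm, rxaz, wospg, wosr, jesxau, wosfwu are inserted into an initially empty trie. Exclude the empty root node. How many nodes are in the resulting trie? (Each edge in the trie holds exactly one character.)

Insert word by word; a character creates a node only if that edge doesn't already exist:
  "rxanb" → 5 new (r, x, a, n, b)
  "wosy" → 4 new (w, o, s, y)
  "jesrxm" → 6 new (j, e, s, r, x, m)
  "rxaz" → prefix "rxa" already present; 1 new (z)
  "wospg" → prefix "wos" already present; 2 new (p, g)
  "wosr" → prefix "wos" already present; 1 new (r)
  "jesxau" → prefix "jes" already present; 3 new (x, a, u)
  "wosfwu" → prefix "wos" already present; 3 new (f, w, u)
Total nodes = 5 + 4 + 6 + 1 + 2 + 1 + 3 + 3 = 25

25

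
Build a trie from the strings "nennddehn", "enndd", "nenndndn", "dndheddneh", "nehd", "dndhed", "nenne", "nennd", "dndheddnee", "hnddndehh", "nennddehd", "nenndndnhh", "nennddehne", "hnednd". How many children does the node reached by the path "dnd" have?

1

Walk "dnd" from the root, arriving at one node.
Characters that immediately follow "dnd" among the stored strings: {h}.
That node has 1 child edge.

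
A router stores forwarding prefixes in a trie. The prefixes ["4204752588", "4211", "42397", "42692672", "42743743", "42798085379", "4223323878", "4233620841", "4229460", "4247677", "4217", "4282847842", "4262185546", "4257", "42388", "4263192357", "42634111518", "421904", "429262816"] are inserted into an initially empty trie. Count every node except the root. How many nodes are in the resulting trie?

For each word, the new-node count is its length minus the longest prefix already in the trie:
  "4204752588" → 10 new (4, 2, 0, 4, 7, 5, 2, 5, 8, 8)
  "4211" → prefix "42" already present; 2 new (1, 1)
  "42397" → prefix "42" already present; 3 new (3, 9, 7)
  "42692672" → prefix "42" already present; 6 new (6, 9, 2, 6, 7, 2)
  "42743743" → prefix "42" already present; 6 new (7, 4, 3, 7, 4, 3)
  "42798085379" → prefix "427" already present; 8 new (9, 8, 0, 8, 5, 3, 7, 9)
  "4223323878" → prefix "42" already present; 8 new (2, 3, 3, 2, 3, 8, 7, 8)
  "4233620841" → prefix "423" already present; 7 new (3, 6, 2, 0, 8, 4, 1)
  "4229460" → prefix "422" already present; 4 new (9, 4, 6, 0)
  "4247677" → prefix "42" already present; 5 new (4, 7, 6, 7, 7)
  "4217" → prefix "421" already present; 1 new (7)
  "4282847842" → prefix "42" already present; 8 new (8, 2, 8, 4, 7, 8, 4, 2)
  "4262185546" → prefix "426" already present; 7 new (2, 1, 8, 5, 5, 4, 6)
  "4257" → prefix "42" already present; 2 new (5, 7)
  "42388" → prefix "423" already present; 2 new (8, 8)
  "4263192357" → prefix "426" already present; 7 new (3, 1, 9, 2, 3, 5, 7)
  "42634111518" → prefix "4263" already present; 7 new (4, 1, 1, 1, 5, 1, 8)
  "421904" → prefix "421" already present; 3 new (9, 0, 4)
  "429262816" → prefix "42" already present; 7 new (9, 2, 6, 2, 8, 1, 6)
Total nodes = 10 + 2 + 3 + 6 + 6 + 8 + 8 + 7 + 4 + 5 + 1 + 8 + 7 + 2 + 2 + 7 + 7 + 3 + 7 = 103

103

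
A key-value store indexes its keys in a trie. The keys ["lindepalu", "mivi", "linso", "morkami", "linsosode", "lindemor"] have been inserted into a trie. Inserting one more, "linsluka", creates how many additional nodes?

4

"lins" is already a path in the trie; the remaining "luka" must be added.
New nodes needed: |"linsluka"| − 4 = 8 − 4 = 4.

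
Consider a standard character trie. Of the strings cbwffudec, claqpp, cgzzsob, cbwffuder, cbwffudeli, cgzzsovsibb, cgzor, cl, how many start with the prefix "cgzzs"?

2

Filter for entries beginning with "cgzzs":
Words under "cgzzs": cgzzsob, cgzzsovsibb
Count: 2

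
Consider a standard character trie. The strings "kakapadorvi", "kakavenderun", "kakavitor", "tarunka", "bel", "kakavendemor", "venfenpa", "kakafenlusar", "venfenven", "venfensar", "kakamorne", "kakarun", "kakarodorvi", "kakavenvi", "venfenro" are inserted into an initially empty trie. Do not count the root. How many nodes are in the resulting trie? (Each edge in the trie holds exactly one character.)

76

Trace insertions, counting only characters that open a new branch:
  "kakapadorvi" → 11 new (k, a, k, a, p, a, d, o, r, v, i)
  "kakavenderun" → prefix "kaka" already present; 8 new (v, e, n, d, e, r, u, n)
  "kakavitor" → prefix "kakav" already present; 4 new (i, t, o, r)
  "tarunka" → 7 new (t, a, r, u, n, k, a)
  "bel" → 3 new (b, e, l)
  "kakavendemor" → prefix "kakavende" already present; 3 new (m, o, r)
  "venfenpa" → 8 new (v, e, n, f, e, n, p, a)
  "kakafenlusar" → prefix "kaka" already present; 8 new (f, e, n, l, u, s, a, r)
  "venfenven" → prefix "venfen" already present; 3 new (v, e, n)
  "venfensar" → prefix "venfen" already present; 3 new (s, a, r)
  "kakamorne" → prefix "kaka" already present; 5 new (m, o, r, n, e)
  "kakarun" → prefix "kaka" already present; 3 new (r, u, n)
  "kakarodorvi" → prefix "kakar" already present; 6 new (o, d, o, r, v, i)
  "kakavenvi" → prefix "kakaven" already present; 2 new (v, i)
  "venfenro" → prefix "venfen" already present; 2 new (r, o)
Total nodes = 11 + 8 + 4 + 7 + 3 + 3 + 8 + 8 + 3 + 3 + 5 + 3 + 6 + 2 + 2 = 76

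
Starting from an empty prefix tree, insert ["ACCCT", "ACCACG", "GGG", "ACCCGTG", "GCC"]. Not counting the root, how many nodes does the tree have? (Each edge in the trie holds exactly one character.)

16

Trie structure (* marks end of a word):
(root)
├─ A
│  └─ C
│     └─ C
│        ├─ A
│        │  └─ C
│        │     └─ G *
│        └─ C
│           ├─ G
│           │  └─ T
│           │     └─ G *
│           └─ T *
└─ G
   ├─ C
   │  └─ C *
   └─ G
      └─ G *
Counting every labelled node above: 16.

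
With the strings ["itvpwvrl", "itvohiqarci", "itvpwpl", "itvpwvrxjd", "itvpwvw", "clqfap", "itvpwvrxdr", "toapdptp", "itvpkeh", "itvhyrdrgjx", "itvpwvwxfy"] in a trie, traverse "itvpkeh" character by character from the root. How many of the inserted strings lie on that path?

1

Walk "itvpkeh" from the root; an end-of-word marker is hit whenever a stored word is a prefix of "itvpkeh".
Prefixes of the query that are stored words: "itvpkeh"
Count: 1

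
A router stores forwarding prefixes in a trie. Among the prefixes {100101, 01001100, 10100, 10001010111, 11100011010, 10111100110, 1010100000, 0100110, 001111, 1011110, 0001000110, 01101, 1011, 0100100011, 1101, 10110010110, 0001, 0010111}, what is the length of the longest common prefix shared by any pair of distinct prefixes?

Look for the deepest trie node that still has at least two words in its subtree.
e.g. "0100110" and "01001100" share the prefix "0100110" of length 7; no pair shares a longer one.
Longest shared-prefix length: 7

7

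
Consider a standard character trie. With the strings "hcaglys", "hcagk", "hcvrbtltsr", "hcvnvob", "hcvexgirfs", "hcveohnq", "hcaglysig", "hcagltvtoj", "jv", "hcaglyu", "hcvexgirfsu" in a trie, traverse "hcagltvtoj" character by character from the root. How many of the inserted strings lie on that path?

1

Traverse "hcagltvtoj" character by character; count nodes along the way that are marked as word ends.
Prefixes of the query that are stored words: "hcagltvtoj"
Count: 1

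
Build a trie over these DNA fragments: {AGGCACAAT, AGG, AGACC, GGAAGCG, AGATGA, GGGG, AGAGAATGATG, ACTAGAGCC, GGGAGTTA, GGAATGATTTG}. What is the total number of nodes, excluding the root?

52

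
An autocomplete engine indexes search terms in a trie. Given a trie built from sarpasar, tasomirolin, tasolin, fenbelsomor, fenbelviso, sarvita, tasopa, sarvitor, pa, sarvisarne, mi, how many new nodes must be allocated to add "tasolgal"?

"tasol" is already a path in the trie; the remaining "gal" must be added.
So 8 − 5 = 3 new nodes.

3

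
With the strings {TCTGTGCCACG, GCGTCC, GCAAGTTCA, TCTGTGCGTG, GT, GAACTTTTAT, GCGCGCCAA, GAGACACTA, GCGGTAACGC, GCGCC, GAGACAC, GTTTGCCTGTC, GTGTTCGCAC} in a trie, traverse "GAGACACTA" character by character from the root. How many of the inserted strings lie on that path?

Walk "GAGACACTA" from the root; an end-of-word marker is hit whenever a stored word is a prefix of "GAGACACTA".
Prefixes of the query that are stored words: "GAGACAC", "GAGACACTA"
Count: 2

2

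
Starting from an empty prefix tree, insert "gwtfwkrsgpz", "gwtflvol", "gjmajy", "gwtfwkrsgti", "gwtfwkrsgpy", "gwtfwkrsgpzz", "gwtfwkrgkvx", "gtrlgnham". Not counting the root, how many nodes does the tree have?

36

Count nodes per top-level branch (shared prefixes stored once):
  'g'-branch (gjmajy, gtrlgnham, gwtflvol, gwtfwkrgkvx, gwtfwkrsgpy, gwtfwkrsgpz, gwtfwkrsgpzz, gwtfwkrsgti): 36 nodes
Sum: 36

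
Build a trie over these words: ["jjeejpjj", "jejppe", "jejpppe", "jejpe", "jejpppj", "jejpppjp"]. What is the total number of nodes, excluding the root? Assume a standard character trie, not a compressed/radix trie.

18

Trace insertions, counting only characters that open a new branch:
  "jjeejpjj" → 8 new (j, j, e, e, j, p, j, j)
  "jejppe" → prefix "j" already present; 5 new (e, j, p, p, e)
  "jejpppe" → prefix "jejpp" already present; 2 new (p, e)
  "jejpe" → prefix "jejp" already present; 1 new (e)
  "jejpppj" → prefix "jejppp" already present; 1 new (j)
  "jejpppjp" → prefix "jejpppj" already present; 1 new (p)
Total nodes = 8 + 5 + 2 + 1 + 1 + 1 = 18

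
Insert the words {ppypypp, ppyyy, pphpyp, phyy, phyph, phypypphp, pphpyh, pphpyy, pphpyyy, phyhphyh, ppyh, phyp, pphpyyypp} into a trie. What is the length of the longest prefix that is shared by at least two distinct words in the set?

Look for the deepest trie node that still has at least two words in its subtree.
"pphpyyy" and "pphpyyypp" agree on "pphpyyy" (7 characters) before diverging; nothing deeper is shared.
Longest shared-prefix length: 7

7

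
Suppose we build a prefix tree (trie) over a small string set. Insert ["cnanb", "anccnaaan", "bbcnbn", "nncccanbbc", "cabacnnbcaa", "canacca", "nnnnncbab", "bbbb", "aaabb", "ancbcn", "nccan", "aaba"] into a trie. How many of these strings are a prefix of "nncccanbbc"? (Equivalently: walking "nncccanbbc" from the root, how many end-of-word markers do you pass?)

Check each prefix of "nncccanbbc" against the stored set — each match is an end-marker on the path.
Prefixes of the query that are stored words: "nncccanbbc"
Count: 1

1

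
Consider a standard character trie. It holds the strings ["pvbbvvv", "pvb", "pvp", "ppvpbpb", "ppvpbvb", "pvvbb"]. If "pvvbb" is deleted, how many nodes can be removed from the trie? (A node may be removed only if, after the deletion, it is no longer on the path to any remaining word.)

3

Walk "pvvbb" from the leaf back toward the root, removing each node that no remaining word uses.
The suffix "vbb" (3 nodes) is used only by "pvvbb"; the node for "pv" still has the child "b", so pruning stops there.
Nodes removed: 3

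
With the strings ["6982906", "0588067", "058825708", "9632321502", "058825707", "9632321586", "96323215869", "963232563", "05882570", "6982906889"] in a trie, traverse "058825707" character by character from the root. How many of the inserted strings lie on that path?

Traverse "058825707" character by character; count nodes along the way that are marked as word ends.
Prefixes of the query that are stored words: "05882570", "058825707"
Count: 2

2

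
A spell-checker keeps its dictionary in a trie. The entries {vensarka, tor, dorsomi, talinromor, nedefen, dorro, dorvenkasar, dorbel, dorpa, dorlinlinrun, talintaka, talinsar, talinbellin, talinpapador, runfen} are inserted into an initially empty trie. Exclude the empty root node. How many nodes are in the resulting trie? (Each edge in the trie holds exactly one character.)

Count nodes per top-level branch (shared prefixes stored once):
  'd'-branch (dorbel, dorlinlinrun, dorpa, dorro, dorsomi, dorvenkasar): 31 nodes
  'n'-branch (nedefen): 7 nodes
  'r'-branch (runfen): 6 nodes
  't'-branch (talinbellin, talinpapador, talinromor, talinsar, talintaka, tor): 32 nodes
  'v'-branch (vensarka): 8 nodes
Sum: 84

84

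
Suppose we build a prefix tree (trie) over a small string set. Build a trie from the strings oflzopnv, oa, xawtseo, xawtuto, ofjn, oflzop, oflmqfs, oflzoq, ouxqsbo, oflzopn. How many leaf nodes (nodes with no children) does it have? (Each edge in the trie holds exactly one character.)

8

A leaf is a node with no children — equivalently, the end of a word that is not a proper prefix of any other stored word.
Those words: "oa", "ofjn", "oflmqfs", "oflzopnv", "oflzoq", "ouxqsbo", "xawtseo", "xawtuto"
Leaf count: 8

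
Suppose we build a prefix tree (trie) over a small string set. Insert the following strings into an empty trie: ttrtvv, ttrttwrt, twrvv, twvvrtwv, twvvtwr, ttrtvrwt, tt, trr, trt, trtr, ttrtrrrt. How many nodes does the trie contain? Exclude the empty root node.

Trace insertions, counting only characters that open a new branch:
  "ttrtvv" → 6 new (t, t, r, t, v, v)
  "ttrttwrt" → prefix "ttrt" already present; 4 new (t, w, r, t)
  "twrvv" → prefix "t" already present; 4 new (w, r, v, v)
  "twvvrtwv" → prefix "tw" already present; 6 new (v, v, r, t, w, v)
  "twvvtwr" → prefix "twvv" already present; 3 new (t, w, r)
  "ttrtvrwt" → prefix "ttrtv" already present; 3 new (r, w, t)
  "tt" → prefix "tt" already present; 0 new (none)
  "trr" → prefix "t" already present; 2 new (r, r)
  "trt" → prefix "tr" already present; 1 new (t)
  "trtr" → prefix "trt" already present; 1 new (r)
  "ttrtrrrt" → prefix "ttrt" already present; 4 new (r, r, r, t)
Total nodes = 6 + 4 + 4 + 6 + 3 + 3 + 0 + 2 + 1 + 1 + 4 = 34

34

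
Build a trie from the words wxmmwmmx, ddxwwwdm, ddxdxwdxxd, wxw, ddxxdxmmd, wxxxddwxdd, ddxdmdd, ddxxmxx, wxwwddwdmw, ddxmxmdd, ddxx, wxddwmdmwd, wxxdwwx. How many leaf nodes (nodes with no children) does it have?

11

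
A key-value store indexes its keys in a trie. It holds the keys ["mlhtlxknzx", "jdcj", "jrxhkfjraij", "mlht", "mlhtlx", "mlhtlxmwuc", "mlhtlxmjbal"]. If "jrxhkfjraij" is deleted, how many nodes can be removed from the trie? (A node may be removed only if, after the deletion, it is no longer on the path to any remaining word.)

10

A node on "jrxhkfjraij"'s path can go only if nothing else ends at it or branches off below it.
The suffix "rxhkfjraij" (10 nodes) is used only by "jrxhkfjraij"; the node for "j" still has the child "d", so pruning stops there.
Nodes removed: 10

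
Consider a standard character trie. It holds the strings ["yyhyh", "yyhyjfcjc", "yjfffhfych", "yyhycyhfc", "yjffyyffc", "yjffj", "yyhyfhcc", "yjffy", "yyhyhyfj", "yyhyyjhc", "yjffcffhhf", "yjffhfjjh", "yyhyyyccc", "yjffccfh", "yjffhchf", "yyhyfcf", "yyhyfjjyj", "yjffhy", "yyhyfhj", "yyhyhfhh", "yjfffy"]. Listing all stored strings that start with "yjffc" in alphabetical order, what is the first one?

DFS of the "yjffc" subtree visits, in order: "yjffccfh", "yjffcffhhf"
Position 1: yjffccfh

yjffccfh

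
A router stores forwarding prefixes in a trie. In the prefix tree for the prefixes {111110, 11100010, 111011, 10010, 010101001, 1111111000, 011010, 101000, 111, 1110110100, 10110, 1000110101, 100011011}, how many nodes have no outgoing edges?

Leaves are exactly the stored words that no other stored word extends.
Those words: "010101001", "011010", "1000110101", "100011011", "10010", "101000", "10110", "11100010", "1110110100", "111110", "1111111000"
Leaf count: 11

11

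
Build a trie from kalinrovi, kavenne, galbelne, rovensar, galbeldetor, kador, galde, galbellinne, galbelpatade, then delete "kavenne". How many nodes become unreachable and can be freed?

5

After clearing the end-marker at "kavenne", prune upward until reaching a node still needed by another word.
The suffix "venne" (5 nodes) is used only by "kavenne"; the node for "ka" still has the child "l", so pruning stops there.
Nodes removed: 5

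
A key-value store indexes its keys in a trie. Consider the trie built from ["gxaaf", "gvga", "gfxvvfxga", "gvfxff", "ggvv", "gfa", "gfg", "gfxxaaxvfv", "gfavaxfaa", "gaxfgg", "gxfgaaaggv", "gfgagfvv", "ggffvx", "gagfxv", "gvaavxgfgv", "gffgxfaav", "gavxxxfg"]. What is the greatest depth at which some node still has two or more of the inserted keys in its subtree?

3

Equivalently: take the maximum, over all pairs, of their longest common prefix length.
"gfa" and "gfavaxfaa" agree on "gfa" (3 characters) before diverging; nothing deeper is shared.
Longest shared-prefix length: 3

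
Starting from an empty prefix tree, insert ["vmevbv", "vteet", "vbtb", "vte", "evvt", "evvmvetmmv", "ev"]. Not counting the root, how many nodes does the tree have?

24

Insert word by word; a character creates a node only if that edge doesn't already exist:
  "vmevbv" → 6 new (v, m, e, v, b, v)
  "vteet" → prefix "v" already present; 4 new (t, e, e, t)
  "vbtb" → prefix "v" already present; 3 new (b, t, b)
  "vte" → prefix "vte" already present; 0 new (none)
  "evvt" → 4 new (e, v, v, t)
  "evvmvetmmv" → prefix "evv" already present; 7 new (m, v, e, t, m, m, v)
  "ev" → prefix "ev" already present; 0 new (none)
Total nodes = 6 + 4 + 3 + 0 + 4 + 7 + 0 = 24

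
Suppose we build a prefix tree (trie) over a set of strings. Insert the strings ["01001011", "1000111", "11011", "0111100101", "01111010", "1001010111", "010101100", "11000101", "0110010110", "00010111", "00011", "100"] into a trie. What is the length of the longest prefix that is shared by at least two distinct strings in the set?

The deepest shared node is where two words last agree before diverging.
e.g. "0111100101" and "01111010" share the prefix "011110" of length 6; no pair shares a longer one.
Longest shared-prefix length: 6

6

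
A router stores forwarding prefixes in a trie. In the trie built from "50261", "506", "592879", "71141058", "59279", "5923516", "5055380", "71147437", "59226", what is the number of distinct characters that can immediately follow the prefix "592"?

4

Follow the path "592" to its node, then look at its outgoing edges.
Distinct next characters after "592": 2, 3, 7, 8.
That node has 4 child edges.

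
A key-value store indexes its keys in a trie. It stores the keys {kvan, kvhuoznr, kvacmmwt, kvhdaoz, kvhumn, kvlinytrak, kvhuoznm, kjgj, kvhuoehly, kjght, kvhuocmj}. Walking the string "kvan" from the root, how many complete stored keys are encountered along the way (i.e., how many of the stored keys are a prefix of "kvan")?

Traverse "kvan" character by character; count nodes along the way that are marked as word ends.
Prefixes of the query that are stored words: "kvan"
Count: 1

1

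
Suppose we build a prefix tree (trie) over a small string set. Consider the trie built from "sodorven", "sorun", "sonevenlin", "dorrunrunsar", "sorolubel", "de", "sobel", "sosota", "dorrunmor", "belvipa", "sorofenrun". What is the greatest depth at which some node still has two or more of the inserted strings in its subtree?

Look for the deepest trie node that still has at least two words in its subtree.
e.g. "dorrunmor" and "dorrunrunsar" share the prefix "dorrun" of length 6; no pair shares a longer one.
Longest shared-prefix length: 6

6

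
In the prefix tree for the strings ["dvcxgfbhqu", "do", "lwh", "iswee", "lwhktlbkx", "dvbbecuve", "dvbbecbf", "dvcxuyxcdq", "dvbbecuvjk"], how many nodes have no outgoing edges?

8

Leaves are exactly the stored words that no other stored word extends.
Those words: "do", "dvbbecbf", "dvbbecuve", "dvbbecuvjk", "dvcxgfbhqu", "dvcxuyxcdq", "iswee", "lwhktlbkx"
Leaf count: 8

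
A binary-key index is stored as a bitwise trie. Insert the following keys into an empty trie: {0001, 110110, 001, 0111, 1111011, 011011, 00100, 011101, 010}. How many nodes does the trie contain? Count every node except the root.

Insert word by word; a character creates a node only if that edge doesn't already exist:
  "0001" → 4 new (0, 0, 0, 1)
  "110110" → 6 new (1, 1, 0, 1, 1, 0)
  "001" → prefix "00" already present; 1 new (1)
  "0111" → prefix "0" already present; 3 new (1, 1, 1)
  "1111011" → prefix "11" already present; 5 new (1, 1, 0, 1, 1)
  "011011" → prefix "011" already present; 3 new (0, 1, 1)
  "00100" → prefix "001" already present; 2 new (0, 0)
  "011101" → prefix "0111" already present; 2 new (0, 1)
  "010" → prefix "01" already present; 1 new (0)
Total nodes = 4 + 6 + 1 + 3 + 5 + 3 + 2 + 2 + 1 = 27

27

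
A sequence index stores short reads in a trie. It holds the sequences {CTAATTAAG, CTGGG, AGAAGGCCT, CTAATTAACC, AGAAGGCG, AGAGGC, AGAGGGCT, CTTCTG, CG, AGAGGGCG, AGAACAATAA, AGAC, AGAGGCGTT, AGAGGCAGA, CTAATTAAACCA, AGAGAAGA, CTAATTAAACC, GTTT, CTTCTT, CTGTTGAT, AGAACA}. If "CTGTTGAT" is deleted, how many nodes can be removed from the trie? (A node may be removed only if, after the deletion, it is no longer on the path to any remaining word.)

After clearing the end-marker at "CTGTTGAT", prune upward until reaching a node still needed by another word.
The suffix "TTGAT" (5 nodes) is used only by "CTGTTGAT"; the node for "CTG" still has the child "G", so pruning stops there.
Nodes removed: 5

5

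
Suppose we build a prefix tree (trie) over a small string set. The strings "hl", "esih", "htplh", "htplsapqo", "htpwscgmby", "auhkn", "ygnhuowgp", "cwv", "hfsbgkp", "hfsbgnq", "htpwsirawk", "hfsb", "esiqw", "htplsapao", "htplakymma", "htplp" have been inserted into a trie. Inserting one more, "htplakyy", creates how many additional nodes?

"htplaky" is already a path in the trie; the remaining "y" must be added.
Each of the 1 remaining characters creates one node.

1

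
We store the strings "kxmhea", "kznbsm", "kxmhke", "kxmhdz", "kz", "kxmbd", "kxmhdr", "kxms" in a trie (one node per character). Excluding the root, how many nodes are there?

Trie structure (* marks end of a word):
(root)
└─ k
   ├─ x
   │  └─ m
   │     ├─ b
   │     │  └─ d *
   │     ├─ h
   │     │  ├─ d
   │     │  │  ├─ r *
   │     │  │  └─ z *
   │     │  ├─ e
   │     │  │  └─ a *
   │     │  └─ k
   │     │     └─ e *
   │     └─ s *
   └─ z *
      └─ n
         └─ b
            └─ s
               └─ m *
Counting every labelled node above: 19.

19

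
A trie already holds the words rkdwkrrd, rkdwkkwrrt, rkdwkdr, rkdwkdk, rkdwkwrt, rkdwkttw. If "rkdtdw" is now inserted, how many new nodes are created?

Walking "rkdtdw" from the root, the first 3 characters ("rkd") follow existing edges; "t" is the first miss.
New nodes needed: |"rkdtdw"| − 3 = 6 − 3 = 3.

3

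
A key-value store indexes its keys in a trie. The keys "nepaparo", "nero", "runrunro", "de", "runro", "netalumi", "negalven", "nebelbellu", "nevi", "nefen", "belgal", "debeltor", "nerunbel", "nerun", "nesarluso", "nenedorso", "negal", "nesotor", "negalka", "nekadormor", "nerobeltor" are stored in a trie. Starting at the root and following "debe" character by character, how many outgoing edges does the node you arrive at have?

The children of the "debe" node are the distinct next characters among strings starting with "debe".
Characters that immediately follow "debe" among the stored strings: {l}.
That node has 1 child edge.

1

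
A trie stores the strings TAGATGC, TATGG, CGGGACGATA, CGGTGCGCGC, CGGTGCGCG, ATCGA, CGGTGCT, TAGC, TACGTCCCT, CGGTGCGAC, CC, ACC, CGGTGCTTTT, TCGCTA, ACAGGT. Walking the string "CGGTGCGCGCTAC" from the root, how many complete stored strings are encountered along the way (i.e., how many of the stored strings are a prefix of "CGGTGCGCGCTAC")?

2

Check each prefix of "CGGTGCGCGCTAC" against the stored set — each match is an end-marker on the path.
Prefixes of the query that are stored words: "CGGTGCGCG", "CGGTGCGCGC"
Count: 2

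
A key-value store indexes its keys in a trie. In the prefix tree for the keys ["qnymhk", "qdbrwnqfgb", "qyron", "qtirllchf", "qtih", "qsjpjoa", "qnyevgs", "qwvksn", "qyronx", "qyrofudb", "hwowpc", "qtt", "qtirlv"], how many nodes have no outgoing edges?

12

A leaf is a node with no children — equivalently, the end of a word that is not a proper prefix of any other stored word.
Those words: "hwowpc", "qdbrwnqfgb", "qnyevgs", "qnymhk", "qsjpjoa", "qtih", "qtirllchf", "qtirlv", "qtt", "qwvksn", "qyrofudb", "qyronx"
Leaf count: 12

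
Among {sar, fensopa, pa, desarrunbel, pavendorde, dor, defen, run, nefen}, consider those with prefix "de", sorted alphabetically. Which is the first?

defen

DFS of the "de" subtree visits, in order: "defen", "desarrunbel"
The 1st is defen.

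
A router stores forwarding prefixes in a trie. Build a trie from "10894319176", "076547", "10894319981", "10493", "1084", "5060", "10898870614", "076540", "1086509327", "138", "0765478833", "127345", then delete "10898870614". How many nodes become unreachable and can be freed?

7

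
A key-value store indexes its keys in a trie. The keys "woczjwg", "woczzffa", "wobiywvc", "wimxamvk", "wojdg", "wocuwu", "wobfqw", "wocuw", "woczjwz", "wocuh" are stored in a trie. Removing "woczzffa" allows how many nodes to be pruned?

4

Walk "woczzffa" from the leaf back toward the root, removing each node that no remaining word uses.
The suffix "zffa" (4 nodes) is used only by "woczzffa"; the node for "wocz" still has the child "j", so pruning stops there.
Nodes removed: 4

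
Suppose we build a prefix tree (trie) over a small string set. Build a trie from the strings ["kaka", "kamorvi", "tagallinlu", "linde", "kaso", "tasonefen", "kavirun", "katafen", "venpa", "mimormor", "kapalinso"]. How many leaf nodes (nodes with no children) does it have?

A leaf is a node with no children — equivalently, the end of a word that is not a proper prefix of any other stored word.
Those words: "kaka", "kamorvi", "kapalinso", "kaso", "katafen", "kavirun", "linde", "mimormor", "tagallinlu", "tasonefen", "venpa"
Leaf count: 11

11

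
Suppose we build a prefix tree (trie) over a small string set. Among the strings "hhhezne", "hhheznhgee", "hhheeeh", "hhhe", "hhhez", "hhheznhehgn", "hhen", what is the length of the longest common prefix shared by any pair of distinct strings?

Look for the deepest trie node that still has at least two words in its subtree.
e.g. "hhheznhehgn" and "hhheznhgee" share the prefix "hhheznh" of length 7; no pair shares a longer one.
Longest shared-prefix length: 7

7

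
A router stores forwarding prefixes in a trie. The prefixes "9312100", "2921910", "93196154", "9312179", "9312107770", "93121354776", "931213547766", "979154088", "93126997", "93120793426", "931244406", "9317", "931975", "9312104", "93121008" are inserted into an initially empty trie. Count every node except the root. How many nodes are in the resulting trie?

For each word, the new-node count is its length minus the longest prefix already in the trie:
  "9312100" → 7 new (9, 3, 1, 2, 1, 0, 0)
  "2921910" → 7 new (2, 9, 2, 1, 9, 1, 0)
  "93196154" → prefix "931" already present; 5 new (9, 6, 1, 5, 4)
  "9312179" → prefix "93121" already present; 2 new (7, 9)
  "9312107770" → prefix "931210" already present; 4 new (7, 7, 7, 0)
  "93121354776" → prefix "93121" already present; 6 new (3, 5, 4, 7, 7, 6)
  "931213547766" → prefix "93121354776" already present; 1 new (6)
  "979154088" → prefix "9" already present; 8 new (7, 9, 1, 5, 4, 0, 8, 8)
  "93126997" → prefix "9312" already present; 4 new (6, 9, 9, 7)
  "93120793426" → prefix "9312" already present; 7 new (0, 7, 9, 3, 4, 2, 6)
  "931244406" → prefix "9312" already present; 5 new (4, 4, 4, 0, 6)
  "9317" → prefix "931" already present; 1 new (7)
  "931975" → prefix "9319" already present; 2 new (7, 5)
  "9312104" → prefix "931210" already present; 1 new (4)
  "93121008" → prefix "9312100" already present; 1 new (8)
Total nodes = 7 + 7 + 5 + 2 + 4 + 6 + 1 + 8 + 4 + 7 + 5 + 1 + 2 + 1 + 1 = 61

61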